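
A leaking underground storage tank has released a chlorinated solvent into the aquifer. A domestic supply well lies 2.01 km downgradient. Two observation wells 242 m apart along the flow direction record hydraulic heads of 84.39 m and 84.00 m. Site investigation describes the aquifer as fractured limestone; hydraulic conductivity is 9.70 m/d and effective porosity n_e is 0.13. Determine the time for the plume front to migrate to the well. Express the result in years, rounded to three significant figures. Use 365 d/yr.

Hydraulic gradient i = (84.39 − 84.00) / 242 = 0.39 / 242 = 0.001612
q = Ki = 9.70 × 0.001612 = 0.01563 m/d
v = Ki/n = 9.70·0.001612/0.13 = 0.1202 m/d
L = 2.01 km = 2010 m
t = L / v = 2010 / 0.1202 = 16720 d
   = 16720 / 365 = 45.8 yr

45.8 years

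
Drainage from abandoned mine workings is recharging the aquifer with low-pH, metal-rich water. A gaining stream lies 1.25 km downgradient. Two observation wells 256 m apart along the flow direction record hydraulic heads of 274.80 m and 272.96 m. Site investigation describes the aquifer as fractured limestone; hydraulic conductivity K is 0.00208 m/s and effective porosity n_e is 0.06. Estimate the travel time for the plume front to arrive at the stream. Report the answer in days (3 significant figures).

58.1 days

Hydraulic gradient i = (274.80 − 272.96) / 256 = 1.84 / 256 = 0.007188
K = 0.00208 m/s × 86400 s/d = 179.7 m/d
q = Ki = 179.7 × 0.007188 = 1.292 m/d
v = Ki/n = 179.7·0.007188/0.06 = 21.53 m/d
L = 1.25 km = 1250 m
t = L / v = 1250 / 21.53 = 58.06 d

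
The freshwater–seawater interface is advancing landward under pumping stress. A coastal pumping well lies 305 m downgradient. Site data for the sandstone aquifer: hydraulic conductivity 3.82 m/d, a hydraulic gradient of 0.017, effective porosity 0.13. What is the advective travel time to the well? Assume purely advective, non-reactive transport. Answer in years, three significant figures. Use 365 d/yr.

Specific discharge q = 3.82 × 0.017 = 0.06494 m/d
v = Ki/n = 3.82·0.017/0.13 = 0.4995 m/d
t = L / v = 305 / 0.4995 = 610.6 d
   = 610.6 / 365 = 1.67 yr

1.67 years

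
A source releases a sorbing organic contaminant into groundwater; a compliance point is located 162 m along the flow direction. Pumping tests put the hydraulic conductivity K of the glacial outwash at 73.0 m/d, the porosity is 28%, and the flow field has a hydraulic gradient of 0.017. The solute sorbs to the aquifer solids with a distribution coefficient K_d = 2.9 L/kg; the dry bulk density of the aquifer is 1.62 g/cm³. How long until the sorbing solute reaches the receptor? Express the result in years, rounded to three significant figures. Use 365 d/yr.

1.78 years

q = Ki = 73.0 × 0.017 = 1.241 m/d
Seepage velocity v = q / n = 1.241 / 0.28 = 4.432 m/d
Retardation R = 1 + ρ_b·K_d/n = 1 + 1.62×2.9/0.28 = 17.78
Contaminant velocity v_c = v/R = 4.432/17.78 = 0.2493 m/d
t = L/v_c = 162/0.2493 = 649.8 d
   = 649.8/365 = 1.78 yr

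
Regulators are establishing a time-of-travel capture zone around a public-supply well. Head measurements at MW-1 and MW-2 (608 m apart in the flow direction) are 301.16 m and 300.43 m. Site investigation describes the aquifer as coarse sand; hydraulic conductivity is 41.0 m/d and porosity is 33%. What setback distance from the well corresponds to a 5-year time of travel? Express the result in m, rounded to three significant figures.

272 m

Hydraulic gradient i = (301.16 − 300.43) / 608 = 0.73 / 608 = 0.001201
Specific discharge q = 41.0 × 0.001201 = 0.04923 m/d
v_s = q/n_e = 0.04923/0.33 = 0.1492 m/d
T = 5 yr × 365 = 1825 d
L = v × T = 0.1492 × 1825 = 272.2 m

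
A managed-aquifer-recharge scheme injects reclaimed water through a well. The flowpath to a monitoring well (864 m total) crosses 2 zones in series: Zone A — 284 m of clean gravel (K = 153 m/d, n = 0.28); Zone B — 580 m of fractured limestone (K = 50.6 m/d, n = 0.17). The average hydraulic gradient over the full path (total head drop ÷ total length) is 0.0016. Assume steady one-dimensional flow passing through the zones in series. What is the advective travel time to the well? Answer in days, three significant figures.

For zones in series the flux q is common to all zones; the equivalent conductivity is the harmonic (thickness-weighted) mean, K_eq = L_total / Σ(L_j/K_j).
Σ(L/K) = 284/153 + 580/50.6 = 1.856 + 11.46 = 13.32 d
K_eq = L_total / Σ(L/K) = 864 / 13.32 = 64.87 m/d
q = K_eq · i = 64.87 × 0.0016 = 0.1038 m/d (same in every zone)
Zone A: v = q/n = 0.1038/0.28 = 0.3707 m/d → t_A = 284/0.3707 = 766.1 d
Zone B: v = q/n = 0.1038/0.17 = 0.6106 m/d → t_B = 580/0.6106 = 950.0 d
Total t = 766.1 + 950.0 = 1716 d

1720 days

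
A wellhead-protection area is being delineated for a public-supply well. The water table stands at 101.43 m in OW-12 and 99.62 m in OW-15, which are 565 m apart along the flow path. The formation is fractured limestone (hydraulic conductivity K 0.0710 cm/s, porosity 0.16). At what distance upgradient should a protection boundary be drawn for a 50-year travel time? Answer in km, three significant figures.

22.4 km

Hydraulic gradient i = (101.43 − 99.62) / 565 = 1.81 / 565 = 0.003204
K = 0.0710 cm/s × 864 = 61.34 m/d
Darcy flux q = K·i = 61.34 × 0.003204 = 0.1965 m/d
v = Ki/n = 61.34·0.003204/0.16 = 1.228 m/d
T = 50 yr × 365 = 18250 d
L = v × T = 1.228 × 18250 = 22420 m
   = 22.4 km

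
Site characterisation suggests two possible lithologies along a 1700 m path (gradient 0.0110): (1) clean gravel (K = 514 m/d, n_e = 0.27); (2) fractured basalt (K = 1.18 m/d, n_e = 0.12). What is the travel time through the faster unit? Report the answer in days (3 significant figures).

Unit 1 (clean gravel): v = 514×0.011/0.27 = 20.94 m/d, t = 1700/20.94 = 81.18 d
Unit 2 (fractured basalt): v = 1.18×0.011/0.12 = 0.1082 m/d, t = 1700/0.1082 = 15720 d
Faster unit: t = 81.2 d

81.2 days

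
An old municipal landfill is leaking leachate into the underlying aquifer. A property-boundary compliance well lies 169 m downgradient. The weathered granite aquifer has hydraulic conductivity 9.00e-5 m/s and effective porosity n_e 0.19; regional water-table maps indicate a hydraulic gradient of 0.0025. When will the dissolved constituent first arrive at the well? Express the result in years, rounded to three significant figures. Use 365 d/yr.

K = 9.00e-5 m/s × 86400 s/d = 7.776 m/d
q = Ki = 7.776 × 0.0025 = 0.01944 m/d
v = Ki/n = 7.776·0.0025/0.19 = 0.1023 m/d
t = L / v = 169 / 0.1023 = 1652 d
   = 1652 / 365 = 4.53 yr

4.53 years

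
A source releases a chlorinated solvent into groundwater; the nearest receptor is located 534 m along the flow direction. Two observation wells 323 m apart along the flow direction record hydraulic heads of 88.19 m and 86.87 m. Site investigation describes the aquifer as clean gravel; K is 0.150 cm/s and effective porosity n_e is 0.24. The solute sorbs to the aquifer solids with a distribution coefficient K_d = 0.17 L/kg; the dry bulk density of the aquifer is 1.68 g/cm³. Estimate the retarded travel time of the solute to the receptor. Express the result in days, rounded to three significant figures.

Hydraulic gradient i = (88.19 − 86.87) / 323 = 1.32 / 323 = 0.004087
K = 0.150 cm/s × 864 = 129.6 m/d
q = Ki = 129.6 × 0.004087 = 0.5296 m/d
v = Ki/n = 129.6·0.004087/0.24 = 2.207 m/d
Retardation R = 1 + ρ_b·K_d/n = 1 + 1.68×0.17/0.24 = 2.190
Contaminant velocity v_c = v/R = 2.207/2.190 = 1.008 m/d
t = L/v_c = 534/1.008 = 529.9 d

530 days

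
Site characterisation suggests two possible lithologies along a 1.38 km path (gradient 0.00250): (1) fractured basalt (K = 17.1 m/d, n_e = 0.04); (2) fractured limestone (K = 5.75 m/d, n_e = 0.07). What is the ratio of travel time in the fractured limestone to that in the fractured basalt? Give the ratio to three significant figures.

Unit 1 (fractured basalt): v = 17.1×0.0025/0.04 = 1.069 m/d, t = 1380/1.069 = 1291 d
Unit 2 (fractured limestone): v = 5.75×0.0025/0.07 = 0.2054 m/d, t = 1380/0.2054 = 6720 d
t(fractured limestone) / t(fractured basalt) = 6720/1291 = 5.20

5.20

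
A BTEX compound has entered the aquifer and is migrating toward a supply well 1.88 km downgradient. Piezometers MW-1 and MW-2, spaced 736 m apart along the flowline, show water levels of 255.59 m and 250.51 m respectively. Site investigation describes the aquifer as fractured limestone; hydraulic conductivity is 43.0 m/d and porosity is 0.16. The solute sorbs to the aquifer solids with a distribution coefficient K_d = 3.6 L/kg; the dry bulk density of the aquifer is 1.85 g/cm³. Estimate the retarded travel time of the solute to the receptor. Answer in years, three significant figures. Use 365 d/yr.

Hydraulic gradient i = (255.59 − 250.51) / 736 = 5.08 / 736 = 0.006902
Darcy flux q = K·i = 43.0 × 0.006902 = 0.2968 m/d
Seepage velocity v = q / n = 0.2968 / 0.16 = 1.855 m/d
Retardation R = 1 + ρ_b·K_d/n = 1 + 1.85×3.6/0.16 = 42.63
Contaminant velocity v_c = v/R = 1.855/42.63 = 0.04352 m/d
L = 1.88 km = 1880 m
t = L/v_c = 1880/0.04352 = 43200 d
   = 43200/365 = 118 yr

118 years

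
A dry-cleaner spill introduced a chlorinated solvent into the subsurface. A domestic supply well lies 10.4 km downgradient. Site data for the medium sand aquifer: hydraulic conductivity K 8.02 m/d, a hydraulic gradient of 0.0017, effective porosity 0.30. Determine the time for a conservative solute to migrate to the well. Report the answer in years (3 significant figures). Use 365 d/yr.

Darcy flux q = K·i = 8.02 × 0.0017 = 0.01363 m/d
v = Ki/n = 8.02·0.0017/0.30 = 0.04545 m/d
L = 10.4 km = 10400 m
t = L / v = 10400 / 0.04545 = 228800 d
   = 228800 / 365 = 627 yr

627 years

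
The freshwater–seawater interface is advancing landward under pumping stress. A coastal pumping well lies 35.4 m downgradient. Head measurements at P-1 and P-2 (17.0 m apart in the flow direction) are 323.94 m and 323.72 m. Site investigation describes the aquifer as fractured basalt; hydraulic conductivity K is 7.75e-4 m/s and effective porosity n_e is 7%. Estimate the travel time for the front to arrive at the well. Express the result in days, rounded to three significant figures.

2.86 days

Hydraulic gradient i = (323.94 − 323.72) / 17.0 = 0.22 / 17.0 = 0.01294
K = 7.75e-4 m/s × 86400 s/d = 66.96 m/d
Darcy flux q = K·i = 66.96 × 0.01294 = 0.8665 m/d
v = Ki/n = 66.96·0.01294/0.07 = 12.38 m/d
t = L / v = 35.4 / 12.38 = 2.860 d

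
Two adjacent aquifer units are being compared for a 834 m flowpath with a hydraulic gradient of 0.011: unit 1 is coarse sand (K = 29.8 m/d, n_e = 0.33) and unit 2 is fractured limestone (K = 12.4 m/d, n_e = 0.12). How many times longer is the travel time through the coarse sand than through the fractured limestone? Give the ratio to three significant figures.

Unit 1 (coarse sand): v = 29.8×0.011/0.33 = 0.9933 m/d, t = 834/0.9933 = 839.6 d
Unit 2 (fractured limestone): v = 12.4×0.011/0.12 = 1.137 m/d, t = 834/1.137 = 733.7 d
t(coarse sand) / t(fractured limestone) = 839.6/733.7 = 1.14

1.14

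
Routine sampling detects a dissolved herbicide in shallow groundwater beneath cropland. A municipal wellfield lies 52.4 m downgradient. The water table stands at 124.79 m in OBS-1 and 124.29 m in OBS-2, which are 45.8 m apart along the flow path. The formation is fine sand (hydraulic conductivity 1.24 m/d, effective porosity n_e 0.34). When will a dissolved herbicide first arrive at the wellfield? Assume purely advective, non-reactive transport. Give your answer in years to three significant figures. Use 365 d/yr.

3.61 years

Hydraulic gradient i = (124.79 − 124.29) / 45.8 = 0.50 / 45.8 = 0.01092
q = Ki = 1.24 × 0.01092 = 0.01354 m/d
v_s = q/n_e = 0.01354/0.34 = 0.03982 m/d
t = L / v = 52.4 / 0.03982 = 1316 d
   = 1316 / 365 = 3.61 yr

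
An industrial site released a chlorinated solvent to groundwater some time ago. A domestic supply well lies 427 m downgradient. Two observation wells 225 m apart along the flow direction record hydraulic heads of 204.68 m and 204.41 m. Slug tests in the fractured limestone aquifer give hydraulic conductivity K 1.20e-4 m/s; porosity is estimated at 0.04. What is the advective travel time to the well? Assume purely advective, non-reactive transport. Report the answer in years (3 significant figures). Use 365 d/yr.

Hydraulic gradient i = (204.68 − 204.41) / 225 = 0.27 / 225 = 0.001200
K = 1.20e-4 m/s × 86400 s/d = 10.37 m/d
q = Ki = 10.37 × 0.001200 = 0.01244 m/d
v = Ki/n = 10.37·0.001200/0.04 = 0.3110 m/d
t = L / v = 427 / 0.3110 = 1373 d
   = 1373 / 365 = 3.76 yr

3.76 years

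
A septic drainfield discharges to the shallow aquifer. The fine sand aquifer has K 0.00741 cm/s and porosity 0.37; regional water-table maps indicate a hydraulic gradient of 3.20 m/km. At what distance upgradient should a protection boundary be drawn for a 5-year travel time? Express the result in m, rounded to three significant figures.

101 m

K = 0.00741 cm/s × 864 = 6.402 m/d
Darcy flux q = K·i = 6.402 × 0.0032 = 0.02049 m/d
Average linear velocity = 0.02049 / 0.37 = 0.05537 m/d
T = 5 yr × 365 = 1825 d
L = v × T = 0.05537 × 1825 = 101.1 m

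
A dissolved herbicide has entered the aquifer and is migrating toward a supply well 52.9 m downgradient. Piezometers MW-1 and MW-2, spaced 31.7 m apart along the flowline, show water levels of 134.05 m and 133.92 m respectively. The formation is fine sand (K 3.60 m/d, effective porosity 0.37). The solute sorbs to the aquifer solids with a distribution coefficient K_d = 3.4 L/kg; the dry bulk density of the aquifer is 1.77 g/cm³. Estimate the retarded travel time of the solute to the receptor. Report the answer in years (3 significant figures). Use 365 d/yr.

Hydraulic gradient i = (134.05 − 133.92) / 31.7 = 0.13 / 31.7 = 0.004101
q = Ki = 3.60 × 0.004101 = 0.01476 m/d
Seepage velocity v = q / n = 0.01476 / 0.37 = 0.03990 m/d
Retardation R = 1 + ρ_b·K_d/n = 1 + 1.77×3.4/0.37 = 17.26
Contaminant velocity v_c = v/R = 0.03990/17.26 = 0.002311 m/d
t = L/v_c = 52.9/0.002311 = 22890 d
   = 22890/365 = 62.7 yr

62.7 years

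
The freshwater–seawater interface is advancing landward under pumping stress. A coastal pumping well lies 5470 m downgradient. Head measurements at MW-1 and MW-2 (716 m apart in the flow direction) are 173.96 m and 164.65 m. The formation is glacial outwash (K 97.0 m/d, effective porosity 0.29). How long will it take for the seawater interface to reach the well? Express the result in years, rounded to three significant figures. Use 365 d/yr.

3.45 years

Hydraulic gradient i = (173.96 − 164.65) / 716 = 9.31 / 716 = 0.01300
Specific discharge q = 97.0 × 0.01300 = 1.261 m/d
Average linear velocity = 1.261 / 0.29 = 4.349 m/d
t = L / v = 5470 / 4.349 = 1258 d
   = 1258 / 365 = 3.45 yr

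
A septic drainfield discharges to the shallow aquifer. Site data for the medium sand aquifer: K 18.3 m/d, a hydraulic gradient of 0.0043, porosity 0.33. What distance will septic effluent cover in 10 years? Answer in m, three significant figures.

Darcy flux q = K·i = 18.3 × 0.0043 = 0.07869 m/d
Average linear velocity = 0.07869 / 0.33 = 0.2385 m/d
T = 10 yr × 365 = 3650 d
L = v × T = 0.2385 × 3650 = 870.4 m

870 m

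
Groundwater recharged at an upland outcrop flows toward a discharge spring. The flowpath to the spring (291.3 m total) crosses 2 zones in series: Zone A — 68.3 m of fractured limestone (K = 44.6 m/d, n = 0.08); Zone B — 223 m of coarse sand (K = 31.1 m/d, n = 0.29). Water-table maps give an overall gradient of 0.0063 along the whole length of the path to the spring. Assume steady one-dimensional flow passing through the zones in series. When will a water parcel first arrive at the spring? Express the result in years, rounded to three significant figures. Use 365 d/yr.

Steady 1-D flow in series ⇒ the Darcy flux q is identical in every zone and the zone head losses add (resistances L/K in series).
Σ(L/K) = 68.3/44.6 + 223/31.1 = 1.531 + 7.170 = 8.702 d
K_eq = L_total / Σ(L/K) = 291.3 / 8.702 = 33.48 m/d
q = K_eq · i = 33.48 × 0.0063 = 0.2109 m/d (same in every zone)
Zone A: v = q/n = 0.2109/0.08 = 2.636 m/d → t_A = 68.3/2.636 = 25.91 d
Zone B: v = q/n = 0.2109/0.29 = 0.7272 m/d → t_B = 223/0.7272 = 306.6 d
Total t = 25.91 + 306.6 = 332.6 d
   = 332.6 / 365 = 0.911 yr

0.911 years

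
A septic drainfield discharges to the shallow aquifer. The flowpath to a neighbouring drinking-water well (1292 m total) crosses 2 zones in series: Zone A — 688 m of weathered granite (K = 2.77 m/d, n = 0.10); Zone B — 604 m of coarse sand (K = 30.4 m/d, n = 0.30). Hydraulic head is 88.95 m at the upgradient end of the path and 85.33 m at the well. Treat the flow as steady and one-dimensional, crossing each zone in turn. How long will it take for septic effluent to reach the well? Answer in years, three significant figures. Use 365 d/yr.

50.8 years

Total head drop ΔH = 88.95 − 85.33 = 3.62 m
Steady 1-D flow in series ⇒ the Darcy flux q is identical in every zone and the zone head losses add (resistances L/K in series).
Σ(L/K) = 688/2.77 + 604/30.4 = 248.4 + 19.87 = 268.2 d
q = ΔH / Σ(L/K) = 3.62 / 268.2 = 0.01350 m/d (same in every zone)
Zone A: v = q/n = 0.01350/0.10 = 0.1350 m/d → t_A = 688/0.1350 = 5098 d
Zone B: v = q/n = 0.01350/0.30 = 0.04498 m/d → t_B = 604/0.04498 = 13430 d
Total t = 5098 + 13430 = 18530 d
   = 18530 / 365 = 50.8 yr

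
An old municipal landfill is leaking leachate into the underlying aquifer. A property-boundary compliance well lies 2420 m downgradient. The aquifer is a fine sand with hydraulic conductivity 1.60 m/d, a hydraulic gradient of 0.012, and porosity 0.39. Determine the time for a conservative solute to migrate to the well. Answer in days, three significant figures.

q = Ki = 1.60 × 0.012 = 0.01920 m/d
v = Ki/n = 1.60·0.012/0.39 = 0.04923 m/d
t = L / v = 2420 / 0.04923 = 49160 d

49200 days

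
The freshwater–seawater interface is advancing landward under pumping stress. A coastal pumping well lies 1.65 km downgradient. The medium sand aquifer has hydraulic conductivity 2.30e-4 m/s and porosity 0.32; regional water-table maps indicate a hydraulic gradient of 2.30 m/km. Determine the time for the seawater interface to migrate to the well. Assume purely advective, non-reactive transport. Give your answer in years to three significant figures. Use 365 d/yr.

K = 2.30e-4 m/s × 86400 s/d = 19.87 m/d
Darcy flux q = K·i = 19.87 × 0.0023 = 0.04571 m/d
v_s = q/n_e = 0.04571/0.32 = 0.1428 m/d
L = 1.65 km = 1650 m
t = L / v = 1650 / 0.1428 = 11550 d
   = 11550 / 365 = 31.6 yr

31.6 years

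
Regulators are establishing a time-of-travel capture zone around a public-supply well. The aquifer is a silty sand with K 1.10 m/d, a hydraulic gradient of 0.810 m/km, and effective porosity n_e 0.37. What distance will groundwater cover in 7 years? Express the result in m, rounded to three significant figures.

6.15 m

Specific discharge q = 1.10 × 8.1e-4 = 8.910e-4 m/d
v = Ki/n = 1.10·8.1e-4/0.37 = 0.002408 m/d
T = 7 yr × 365 = 2555 d
L = v × T = 0.002408 × 2555 = 6.153 m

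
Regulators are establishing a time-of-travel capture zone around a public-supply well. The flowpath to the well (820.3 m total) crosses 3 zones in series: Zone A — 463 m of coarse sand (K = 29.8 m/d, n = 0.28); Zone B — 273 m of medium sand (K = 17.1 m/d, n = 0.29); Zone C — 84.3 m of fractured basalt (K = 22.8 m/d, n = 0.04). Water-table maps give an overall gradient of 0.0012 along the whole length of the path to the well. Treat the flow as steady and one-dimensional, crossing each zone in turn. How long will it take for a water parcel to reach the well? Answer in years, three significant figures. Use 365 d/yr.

20.8 years

Continuity: the same q passes through each zone, so ΔH = q·Σ(L_j/K_j) — the zones act as resistances in series.
Σ(L/K) = 463/29.8 + 273/17.1 + 84.3/22.8 = 15.54 + 15.96 + 3.697 = 35.20 d
K_eq = L_total / Σ(L/K) = 820.3 / 35.20 = 23.30 m/d
q = K_eq · i = 23.30 × 0.0012 = 0.02797 m/d (same in every zone)
Zone A: v = q/n = 0.02797/0.28 = 0.09988 m/d → t_A = 463/0.09988 = 4636 d
Zone B: v = q/n = 0.02797/0.29 = 0.09643 m/d → t_B = 273/0.09643 = 2831 d
Zone C: v = q/n = 0.02797/0.04 = 0.6991 m/d → t_C = 84.3/0.6991 = 120.6 d
Total t = 4636 + 2831 + 120.6 = 7587 d
   = 7587 / 365 = 20.8 yr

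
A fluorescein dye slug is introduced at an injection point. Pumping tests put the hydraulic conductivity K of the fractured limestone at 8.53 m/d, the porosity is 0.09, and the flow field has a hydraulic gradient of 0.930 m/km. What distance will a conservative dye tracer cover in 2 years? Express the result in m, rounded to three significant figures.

64.3 m

Darcy flux q = K·i = 8.53 × 9.3e-4 = 0.007933 m/d
v = Ki/n = 8.53·9.3e-4/0.09 = 0.08814 m/d
T = 2 yr × 365 = 730 d
L = v × T = 0.08814 × 730 = 64.34 m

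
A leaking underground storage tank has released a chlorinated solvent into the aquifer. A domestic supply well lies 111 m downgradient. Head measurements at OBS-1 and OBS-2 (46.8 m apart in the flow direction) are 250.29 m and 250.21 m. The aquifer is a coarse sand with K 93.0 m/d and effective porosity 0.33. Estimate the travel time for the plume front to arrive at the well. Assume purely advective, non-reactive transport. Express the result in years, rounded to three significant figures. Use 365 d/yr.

Hydraulic gradient i = (250.29 − 250.21) / 46.8 = 0.08 / 46.8 = 0.001709
Darcy flux q = K·i = 93.0 × 0.001709 = 0.1590 m/d
Seepage velocity v = q / n = 0.1590 / 0.33 = 0.4817 m/d
t = L / v = 111 / 0.4817 = 230.4 d
   = 230.4 / 365 = 0.631 yr

0.631 years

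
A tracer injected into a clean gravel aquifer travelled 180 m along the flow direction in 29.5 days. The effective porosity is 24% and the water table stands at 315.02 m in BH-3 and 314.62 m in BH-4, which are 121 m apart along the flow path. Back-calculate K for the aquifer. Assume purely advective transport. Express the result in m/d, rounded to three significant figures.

443 m/d

Hydraulic gradient i = (315.02 − 314.62) / 121 = 0.40 / 121 = 0.003306
v = L / t = 180 / 29.5 = 6.102 m/d
K = v · n / i = 6.102 × 0.24 / 0.003306 = 443 m/d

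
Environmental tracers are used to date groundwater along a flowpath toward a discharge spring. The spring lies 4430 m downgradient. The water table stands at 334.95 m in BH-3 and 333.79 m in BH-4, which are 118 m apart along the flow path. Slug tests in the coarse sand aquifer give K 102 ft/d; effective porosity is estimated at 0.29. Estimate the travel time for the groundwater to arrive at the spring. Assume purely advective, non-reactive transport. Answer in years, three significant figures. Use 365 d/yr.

Hydraulic gradient i = (334.95 − 333.79) / 118 = 1.16 / 118 = 0.009831
K = 102 ft/d × 0.3048 = 31.09 m/d
q = Ki = 31.09 × 0.009831 = 0.3056 m/d
v_s = q/n_e = 0.3056/0.29 = 1.054 m/d
t = L / v = 4430 / 1.054 = 4203 d
   = 4203 / 365 = 11.5 yr

11.5 years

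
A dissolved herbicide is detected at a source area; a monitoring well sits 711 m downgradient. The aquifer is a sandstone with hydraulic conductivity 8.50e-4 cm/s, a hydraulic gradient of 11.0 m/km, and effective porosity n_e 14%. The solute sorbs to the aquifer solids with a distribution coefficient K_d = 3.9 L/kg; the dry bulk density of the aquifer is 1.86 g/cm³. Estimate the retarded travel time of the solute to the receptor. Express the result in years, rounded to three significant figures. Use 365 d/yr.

1780 years

K = 8.50e-4 cm/s × 864 = 0.7344 m/d
q = Ki = 0.7344 × 0.011 = 0.008078 m/d
v_s = q/n_e = 0.008078/0.14 = 0.05770 m/d
Retardation R = 1 + ρ_b·K_d/n = 1 + 1.86×3.9/0.14 = 52.81
Contaminant velocity v_c = v/R = 0.05770/52.81 = 0.001093 m/d
t = L/v_c = 711/0.001093 = 650800 d
   = 650800/365 = 1780 yr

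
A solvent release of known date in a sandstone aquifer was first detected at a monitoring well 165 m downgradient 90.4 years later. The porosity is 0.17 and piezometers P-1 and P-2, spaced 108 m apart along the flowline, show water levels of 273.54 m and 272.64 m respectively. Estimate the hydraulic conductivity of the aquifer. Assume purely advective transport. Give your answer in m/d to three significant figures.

0.102 m/d

Hydraulic gradient i = (273.54 − 272.64) / 108 = 0.90 / 108 = 0.008333
t = 90.4 years = 33000 d
v = L / t = 165 / 33000 = 0.005001 m/d
K = v · n / i = 0.005001 × 0.17 / 0.008333 = 0.102 m/d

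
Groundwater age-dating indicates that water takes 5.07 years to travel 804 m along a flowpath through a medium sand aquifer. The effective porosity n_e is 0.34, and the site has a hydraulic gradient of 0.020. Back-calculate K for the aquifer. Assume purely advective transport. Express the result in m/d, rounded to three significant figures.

t = 5.07 years = 1851 d
v = L / t = 804 / 1851 = 0.4345 m/d
K = v · n / i = 0.4345 × 0.34 / 0.020 = 7.39 m/d

7.39 m/d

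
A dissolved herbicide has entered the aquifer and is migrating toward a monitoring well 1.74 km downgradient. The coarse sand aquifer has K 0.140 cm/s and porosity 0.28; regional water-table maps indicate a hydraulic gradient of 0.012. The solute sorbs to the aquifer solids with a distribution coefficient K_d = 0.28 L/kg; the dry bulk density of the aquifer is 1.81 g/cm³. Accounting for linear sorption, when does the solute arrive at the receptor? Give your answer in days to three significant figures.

K = 0.140 cm/s × 864 = 121.0 m/d
q = Ki = 121.0 × 0.012 = 1.452 m/d
Average linear velocity = 1.452 / 0.28 = 5.184 m/d
Retardation R = 1 + ρ_b·K_d/n = 1 + 1.81×0.28/0.28 = 2.810
Contaminant velocity v_c = v/R = 5.184/2.810 = 1.845 m/d
L = 1.74 km = 1740 m
t = L/v_c = 1740/1.845 = 943.2 d

943 days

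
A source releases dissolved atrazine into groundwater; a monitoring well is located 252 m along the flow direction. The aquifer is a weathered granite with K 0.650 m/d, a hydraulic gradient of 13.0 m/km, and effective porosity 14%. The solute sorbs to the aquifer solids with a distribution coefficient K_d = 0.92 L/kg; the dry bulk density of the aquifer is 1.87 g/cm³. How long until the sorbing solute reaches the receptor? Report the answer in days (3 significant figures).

55500 days

q = Ki = 0.650 × 0.013 = 0.008450 m/d
Average linear velocity = 0.008450 / 0.14 = 0.06036 m/d
Retardation R = 1 + ρ_b·K_d/n = 1 + 1.87×0.92/0.14 = 13.29
Contaminant velocity v_c = v/R = 0.06036/13.29 = 0.004542 m/d
t = L/v_c = 252/0.004542 = 55480 d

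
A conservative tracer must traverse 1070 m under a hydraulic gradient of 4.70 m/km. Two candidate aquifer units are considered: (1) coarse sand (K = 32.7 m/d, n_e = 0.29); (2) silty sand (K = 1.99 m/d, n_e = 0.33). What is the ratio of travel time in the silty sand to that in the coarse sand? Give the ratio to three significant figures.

18.7

Unit 1 (coarse sand): v = 32.7×0.0047/0.29 = 0.5300 m/d, t = 1070/0.5300 = 2019 d
Unit 2 (silty sand): v = 1.99×0.0047/0.33 = 0.02834 m/d, t = 1070/0.02834 = 37750 d
t(silty sand) / t(coarse sand) = 37750/2019 = 18.7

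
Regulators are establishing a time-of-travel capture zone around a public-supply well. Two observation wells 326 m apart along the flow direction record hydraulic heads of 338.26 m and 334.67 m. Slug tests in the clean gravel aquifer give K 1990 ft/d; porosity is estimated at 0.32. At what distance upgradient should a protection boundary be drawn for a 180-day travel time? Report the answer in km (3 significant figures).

Hydraulic gradient i = (338.26 − 334.67) / 326 = 3.59 / 326 = 0.01101
K = 1990 ft/d × 0.3048 = 606.6 m/d
q = Ki = 606.6 × 0.01101 = 6.680 m/d
v_s = q/n_e = 6.680/0.32 = 20.87 m/d
L = v × T = 20.87 × 180 = 3757 m
   = 3.76 km

3.76 km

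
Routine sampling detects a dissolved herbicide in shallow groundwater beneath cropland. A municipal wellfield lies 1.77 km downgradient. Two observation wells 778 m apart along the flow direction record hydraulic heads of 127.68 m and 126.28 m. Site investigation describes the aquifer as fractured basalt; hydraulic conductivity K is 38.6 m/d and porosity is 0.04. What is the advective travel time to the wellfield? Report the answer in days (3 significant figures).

1020 days

Hydraulic gradient i = (127.68 − 126.28) / 778 = 1.40 / 778 = 0.001799
Specific discharge q = 38.6 × 0.001799 = 0.06946 m/d
Seepage velocity v = q / n = 0.06946 / 0.04 = 1.737 m/d
L = 1.77 km = 1770 m
t = L / v = 1770 / 1.737 = 1019 d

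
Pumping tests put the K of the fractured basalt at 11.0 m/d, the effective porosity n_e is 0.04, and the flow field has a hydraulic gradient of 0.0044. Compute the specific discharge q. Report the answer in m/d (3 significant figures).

q = Ki = 11.0 × 0.0044 = 0.04840 m/d

0.0484 m/d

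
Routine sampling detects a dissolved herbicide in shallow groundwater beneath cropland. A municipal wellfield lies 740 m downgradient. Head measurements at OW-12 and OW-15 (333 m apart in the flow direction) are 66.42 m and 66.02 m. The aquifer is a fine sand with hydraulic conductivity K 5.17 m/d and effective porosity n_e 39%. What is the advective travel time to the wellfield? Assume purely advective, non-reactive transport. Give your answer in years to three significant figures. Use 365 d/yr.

Hydraulic gradient i = (66.42 − 66.02) / 333 = 0.40 / 333 = 0.001201
Specific discharge q = 5.17 × 0.001201 = 0.006210 m/d
v = Ki/n = 5.17·0.001201/0.39 = 0.01592 m/d
t = L / v = 740 / 0.01592 = 46470 d
   = 46470 / 365 = 127 yr

127 years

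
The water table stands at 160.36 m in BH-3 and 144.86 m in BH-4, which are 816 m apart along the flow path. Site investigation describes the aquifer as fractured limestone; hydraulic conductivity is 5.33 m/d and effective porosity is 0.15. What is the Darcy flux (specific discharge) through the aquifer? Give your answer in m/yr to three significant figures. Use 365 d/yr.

37.0 m/yr

Hydraulic gradient i = (160.36 − 144.86) / 816 = 15.50 / 816 = 0.01900
Darcy flux q = K·i = 5.33 × 0.01900 = 0.1012 m/d
   = 0.1012 × 365 = 37.0 m/yr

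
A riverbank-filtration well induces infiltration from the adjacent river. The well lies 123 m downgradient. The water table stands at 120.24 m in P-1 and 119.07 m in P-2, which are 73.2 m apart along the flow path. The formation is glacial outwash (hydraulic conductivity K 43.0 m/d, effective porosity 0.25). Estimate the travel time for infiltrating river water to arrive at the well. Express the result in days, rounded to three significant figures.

44.7 days

Hydraulic gradient i = (120.24 − 119.07) / 73.2 = 1.17 / 73.2 = 0.01598
Darcy flux q = K·i = 43.0 × 0.01598 = 0.6873 m/d
Seepage velocity v = q / n = 0.6873 / 0.25 = 2.749 m/d
t = L / v = 123 / 2.749 = 44.74 d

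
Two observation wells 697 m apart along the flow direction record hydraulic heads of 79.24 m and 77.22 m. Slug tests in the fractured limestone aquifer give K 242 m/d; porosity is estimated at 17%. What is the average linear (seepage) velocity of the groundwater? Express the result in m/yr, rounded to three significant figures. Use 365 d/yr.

Hydraulic gradient i = (79.24 − 77.22) / 697 = 2.02 / 697 = 0.002898
Specific discharge q = 242 × 0.002898 = 0.7013 m/d
v = Ki/n = 242·0.002898/0.17 = 4.126 m/d
   = 4.126 × 365 = 1510 m/yr

1510 m/yr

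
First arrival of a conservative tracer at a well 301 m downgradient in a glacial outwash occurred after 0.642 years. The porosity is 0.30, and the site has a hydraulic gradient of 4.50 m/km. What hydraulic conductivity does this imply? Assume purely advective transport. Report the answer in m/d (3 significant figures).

t = 0.642 years = 234.3 d
v = L / t = 301 / 234.3 = 1.285 m/d
K = v · n / i = 1.285 × 0.30 / 0.0045 = 85.6 m/d

85.6 m/d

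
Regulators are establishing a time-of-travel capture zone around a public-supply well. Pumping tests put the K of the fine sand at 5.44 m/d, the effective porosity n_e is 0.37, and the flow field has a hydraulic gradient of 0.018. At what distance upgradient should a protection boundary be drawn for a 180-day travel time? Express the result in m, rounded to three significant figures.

Darcy flux q = K·i = 5.44 × 0.018 = 0.09792 m/d
Average linear velocity = 0.09792 / 0.37 = 0.2646 m/d
L = v × T = 0.2646 × 180 = 47.64 m

47.6 m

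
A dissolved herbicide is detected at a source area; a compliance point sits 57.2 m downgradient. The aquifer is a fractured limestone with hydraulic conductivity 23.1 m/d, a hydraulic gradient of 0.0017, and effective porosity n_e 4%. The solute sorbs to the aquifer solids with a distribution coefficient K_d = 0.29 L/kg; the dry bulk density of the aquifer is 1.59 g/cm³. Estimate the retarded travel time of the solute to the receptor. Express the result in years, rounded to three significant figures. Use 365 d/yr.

2.00 years

Darcy flux q = K·i = 23.1 × 0.0017 = 0.03927 m/d
v_s = q/n_e = 0.03927/0.04 = 0.9818 m/d
Retardation R = 1 + ρ_b·K_d/n = 1 + 1.59×0.29/0.04 = 12.53
Contaminant velocity v_c = v/R = 0.9818/12.53 = 0.07837 m/d
t = L/v_c = 57.2/0.07837 = 729.9 d
   = 729.9/365 = 2.00 yr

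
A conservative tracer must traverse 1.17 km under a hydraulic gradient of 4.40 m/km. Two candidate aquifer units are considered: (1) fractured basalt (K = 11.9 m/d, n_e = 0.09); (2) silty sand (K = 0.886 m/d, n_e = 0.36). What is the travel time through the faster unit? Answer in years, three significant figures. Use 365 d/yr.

Unit 1 (fractured basalt): v = 11.9×0.0044/0.09 = 0.5818 m/d, t = 1170/0.5818 = 2011 d
Unit 2 (silty sand): v = 0.886×0.0044/0.36 = 0.01083 m/d, t = 1170/0.01083 = 108000 d
Faster: 2011 d / 365 = 5.51 yr

5.51 years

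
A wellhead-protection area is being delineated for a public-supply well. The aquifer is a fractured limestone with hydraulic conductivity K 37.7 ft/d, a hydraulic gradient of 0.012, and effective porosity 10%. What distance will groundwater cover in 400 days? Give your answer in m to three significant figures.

552 m

K = 37.7 ft/d × 0.3048 = 11.49 m/d
Darcy flux q = K·i = 11.49 × 0.012 = 0.1379 m/d
Seepage velocity v = q / n = 0.1379 / 0.10 = 1.379 m/d
L = v × T = 1.379 × 400 = 551.6 m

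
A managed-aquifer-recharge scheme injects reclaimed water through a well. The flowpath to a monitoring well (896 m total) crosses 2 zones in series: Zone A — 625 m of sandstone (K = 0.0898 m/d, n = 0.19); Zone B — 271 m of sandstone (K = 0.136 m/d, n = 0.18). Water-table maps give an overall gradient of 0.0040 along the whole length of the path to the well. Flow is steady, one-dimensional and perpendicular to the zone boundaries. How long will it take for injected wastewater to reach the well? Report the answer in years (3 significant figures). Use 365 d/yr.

Steady 1-D flow in series ⇒ the Darcy flux q is identical in every zone and the zone head losses add (resistances L/K in series).
Σ(L/K) = 625/0.0898 + 271/0.136 = 6960 + 1993 = 8953 d
K_eq = L_total / Σ(L/K) = 896 / 8953 = 0.1001 m/d
q = K_eq · i = 0.1001 × 0.0040 = 4.003e-4 m/d (same in every zone)
Zone A: v = q/n = 4.003e-4/0.19 = 0.002107 m/d → t_A = 625/0.002107 = 296600 d
Zone B: v = q/n = 4.003e-4/0.18 = 0.002224 m/d → t_B = 271/0.002224 = 121800 d
Total t = 296600 + 121800 = 418500 d
   = 418500 / 365 = 1150 yr

1150 years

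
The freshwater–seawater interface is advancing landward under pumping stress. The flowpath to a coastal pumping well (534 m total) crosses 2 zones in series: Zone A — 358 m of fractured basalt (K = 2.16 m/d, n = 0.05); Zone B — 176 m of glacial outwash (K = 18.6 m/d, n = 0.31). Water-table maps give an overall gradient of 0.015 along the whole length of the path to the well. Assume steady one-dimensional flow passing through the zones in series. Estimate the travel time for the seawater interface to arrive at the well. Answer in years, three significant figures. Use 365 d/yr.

Steady 1-D flow in series ⇒ the Darcy flux q is identical in every zone and the zone head losses add (resistances L/K in series).
Σ(L/K) = 358/2.16 + 176/18.6 = 165.7 + 9.462 = 175.2 d
K_eq = L_total / Σ(L/K) = 534 / 175.2 = 3.048 m/d
q = K_eq · i = 3.048 × 0.015 = 0.04572 m/d (same in every zone)
Zone A: v = q/n = 0.04572/0.05 = 0.9144 m/d → t_A = 358/0.9144 = 391.5 d
Zone B: v = q/n = 0.04572/0.31 = 0.1475 m/d → t_B = 176/0.1475 = 1193 d
Total t = 391.5 + 1193 = 1585 d
   = 1585 / 365 = 4.34 yr

4.34 years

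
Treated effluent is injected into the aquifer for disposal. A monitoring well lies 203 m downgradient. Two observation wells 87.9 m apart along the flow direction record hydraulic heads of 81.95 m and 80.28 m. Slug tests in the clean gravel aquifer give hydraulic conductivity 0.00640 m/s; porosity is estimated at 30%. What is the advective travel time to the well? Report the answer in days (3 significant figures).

Hydraulic gradient i = (81.95 − 80.28) / 87.9 = 1.67 / 87.9 = 0.01900
K = 0.00640 m/s × 86400 s/d = 553.0 m/d
Darcy flux q = K·i = 553.0 × 0.01900 = 10.51 m/d
Seepage velocity v = q / n = 10.51 / 0.30 = 35.02 m/d
t = L / v = 203 / 35.02 = 5.797 d

5.80 days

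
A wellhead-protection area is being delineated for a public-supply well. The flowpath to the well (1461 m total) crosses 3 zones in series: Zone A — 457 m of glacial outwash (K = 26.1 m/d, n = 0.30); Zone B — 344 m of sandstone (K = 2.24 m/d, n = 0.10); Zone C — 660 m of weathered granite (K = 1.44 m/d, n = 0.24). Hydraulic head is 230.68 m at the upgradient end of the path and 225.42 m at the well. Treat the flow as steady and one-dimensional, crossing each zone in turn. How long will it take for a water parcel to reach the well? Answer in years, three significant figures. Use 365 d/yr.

108 years

Total head drop ΔH = 230.68 − 225.42 = 5.26 m
Continuity: the same q passes through each zone, so ΔH = q·Σ(L_j/K_j) — the zones act as resistances in series.
Σ(L/K) = 457/26.1 + 344/2.24 + 660/1.44 = 17.51 + 153.6 + 458.3 = 629.4 d
q = ΔH / Σ(L/K) = 5.26 / 629.4 = 0.008357 m/d (same in every zone)
Zone A: v = q/n = 0.008357/0.30 = 0.02786 m/d → t_A = 457/0.02786 = 16410 d
Zone B: v = q/n = 0.008357/0.10 = 0.08357 m/d → t_B = 344/0.08357 = 4116 d
Zone C: v = q/n = 0.008357/0.24 = 0.03482 m/d → t_C = 660/0.03482 = 18950 d
Total t = 16410 + 4116 + 18950 = 39480 d
   = 39480 / 365 = 108 yr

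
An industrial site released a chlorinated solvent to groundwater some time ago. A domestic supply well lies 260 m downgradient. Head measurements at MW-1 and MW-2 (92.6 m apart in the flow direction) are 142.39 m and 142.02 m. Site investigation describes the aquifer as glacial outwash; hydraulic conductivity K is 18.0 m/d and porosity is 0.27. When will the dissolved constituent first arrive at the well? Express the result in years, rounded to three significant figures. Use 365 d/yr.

Hydraulic gradient i = (142.39 − 142.02) / 92.6 = 0.37 / 92.6 = 0.003996
Specific discharge q = 18.0 × 0.003996 = 0.07192 m/d
Average linear velocity = 0.07192 / 0.27 = 0.2664 m/d
t = L / v = 260 / 0.2664 = 976.1 d
   = 976.1 / 365 = 2.67 yr

2.67 years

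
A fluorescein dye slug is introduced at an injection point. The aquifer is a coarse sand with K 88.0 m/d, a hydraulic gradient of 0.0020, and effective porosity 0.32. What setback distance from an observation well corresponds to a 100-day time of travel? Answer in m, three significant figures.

q = Ki = 88.0 × 0.0020 = 0.1760 m/d
v = Ki/n = 88.0·0.0020/0.32 = 0.5500 m/d
L = v × T = 0.5500 × 100 = 55.00 m

55.0 m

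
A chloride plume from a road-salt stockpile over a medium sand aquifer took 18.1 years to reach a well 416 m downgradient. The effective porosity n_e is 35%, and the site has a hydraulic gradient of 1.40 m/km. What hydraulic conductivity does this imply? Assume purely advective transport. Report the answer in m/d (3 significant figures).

15.7 m/d

t = 18.1 years = 6607 d
v = L / t = 416 / 6607 = 0.06297 m/d
K = v · n / i = 0.06297 × 0.35 / 0.0014 = 15.7 m/d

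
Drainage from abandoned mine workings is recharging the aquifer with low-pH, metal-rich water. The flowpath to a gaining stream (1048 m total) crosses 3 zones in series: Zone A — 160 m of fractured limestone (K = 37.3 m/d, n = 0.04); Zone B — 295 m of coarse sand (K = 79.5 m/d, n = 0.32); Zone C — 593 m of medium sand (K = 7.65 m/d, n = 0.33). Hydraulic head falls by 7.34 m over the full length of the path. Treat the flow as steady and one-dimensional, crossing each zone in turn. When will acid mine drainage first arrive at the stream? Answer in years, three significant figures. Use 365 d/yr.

Continuity: the same q passes through each zone, so ΔH = q·Σ(L_j/K_j) — the zones act as resistances in series.
Σ(L/K) = 160/37.3 + 295/79.5 + 593/7.65 = 4.290 + 3.711 + 77.52 = 85.52 d
q = ΔH / Σ(L/K) = 7.34 / 85.52 = 0.08583 m/d (same in every zone)
Zone A: v = q/n = 0.08583/0.04 = 2.146 m/d → t_A = 160/2.146 = 74.56 d
Zone B: v = q/n = 0.08583/0.32 = 0.2682 m/d → t_B = 295/0.2682 = 1100 d
Zone C: v = q/n = 0.08583/0.33 = 0.2601 m/d → t_C = 593/0.2601 = 2280 d
Total t = 74.56 + 1100 + 2280 = 3454 d
   = 3454 / 365 = 9.46 yr

9.46 years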